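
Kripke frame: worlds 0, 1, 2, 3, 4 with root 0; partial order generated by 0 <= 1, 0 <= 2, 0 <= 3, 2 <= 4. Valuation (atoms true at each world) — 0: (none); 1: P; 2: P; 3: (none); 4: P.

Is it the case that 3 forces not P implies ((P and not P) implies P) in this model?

3 forces not P implies ((P and not P) implies P): every world accessible from 3 that forces not P (namely 3) also forces (P and not P) implies P.

Yes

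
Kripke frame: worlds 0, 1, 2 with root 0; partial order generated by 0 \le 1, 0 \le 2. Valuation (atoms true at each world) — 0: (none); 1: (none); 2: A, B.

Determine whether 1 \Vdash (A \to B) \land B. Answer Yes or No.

No

1 \nVdash (A \to B) \land B since 1 fails B.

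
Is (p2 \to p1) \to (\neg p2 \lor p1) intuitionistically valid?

This is the material-implication-as-disjunction principle, which is not intuitionistically valid.
A Kripke countermodel: worlds 0, 1; order generated by 0 \le 1; atoms true at each world — 0:{}; 1:{p1,p2}.
0 \nVdash (p2 \to p1) \to (\neg p2 \lor p1): already at 0 itself, 0 \Vdash p2 \to p1 but 0 \nVdash \neg p2 \lor p1.
0 \nVdash \neg p2 \lor p1: neither disjunct is forced at 0.
0 \nVdash \neg p2 since 1 is accessible from 0 and 1 \Vdash p2.
So the root 0 does not force the formula.

No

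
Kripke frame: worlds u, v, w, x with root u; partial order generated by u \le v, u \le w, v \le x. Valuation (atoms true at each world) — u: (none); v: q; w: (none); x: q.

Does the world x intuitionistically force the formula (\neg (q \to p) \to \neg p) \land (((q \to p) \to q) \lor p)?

Yes

x \Vdash (\neg (q \to p) \to \neg p) \land (((q \to p) \to q) \lor p) since x forces both conjuncts.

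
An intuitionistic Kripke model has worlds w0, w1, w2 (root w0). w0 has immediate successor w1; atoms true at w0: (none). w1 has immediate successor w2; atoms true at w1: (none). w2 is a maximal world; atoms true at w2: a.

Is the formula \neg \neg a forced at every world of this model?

Yes

w0 \Vdash \neg \neg a: no world accessible from w0 forces \neg a.
Since the root w0 forces \neg \neg a and forcing is persistent (monotone upward), every world forces it.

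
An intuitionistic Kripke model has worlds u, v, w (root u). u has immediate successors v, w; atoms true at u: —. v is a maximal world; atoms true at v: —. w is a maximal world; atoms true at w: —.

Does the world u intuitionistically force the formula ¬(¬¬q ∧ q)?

u ⊩ ¬(¬¬q ∧ q): no world accessible from u forces ¬¬q ∧ q.

Yes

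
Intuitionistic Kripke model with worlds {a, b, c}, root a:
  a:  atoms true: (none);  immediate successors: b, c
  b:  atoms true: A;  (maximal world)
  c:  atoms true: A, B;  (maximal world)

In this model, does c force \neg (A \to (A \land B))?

c \nVdash \neg (A \to (A \land B)) since c is accessible from c and c \Vdash A \to (A \land B).
c \Vdash A \to (A \land B): every world accessible from c that forces A (namely c) also forces A \land B.

No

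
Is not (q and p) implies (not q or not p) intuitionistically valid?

No

This is the constructively invalid direction of De Morgan's law for conjunction, which is not intuitionistically valid.
A Kripke countermodel: worlds u, v, w; order generated by u <= v, u <= w; atoms true at each world — u:{}; v:{q}; w:{p}.
u does not force not (q and p) implies (not q or not p): already at u itself, u forces not (q and p) but u does not force not q or not p.
u does not force not q or not p: neither disjunct is forced at u.
u does not force not q since v is accessible from u and v forces q.
So the root u does not force the formula.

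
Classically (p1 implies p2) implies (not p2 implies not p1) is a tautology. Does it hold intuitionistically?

This is the forward direction of contraposition, which is intuitionistically derivable.
Assume p1 implies p2 and not p2. If p1 held then p2 would follow, contradicting not p2; so not p1.

Yes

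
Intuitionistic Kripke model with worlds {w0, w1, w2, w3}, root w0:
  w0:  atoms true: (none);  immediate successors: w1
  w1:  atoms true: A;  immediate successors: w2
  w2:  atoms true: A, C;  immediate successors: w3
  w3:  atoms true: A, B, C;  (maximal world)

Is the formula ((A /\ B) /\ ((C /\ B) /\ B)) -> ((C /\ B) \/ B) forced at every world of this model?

w0 ||- ((A /\ B) /\ ((C /\ B) /\ B)) -> ((C /\ B) \/ B): every world accessible from w0 that forces (A /\ B) /\ ((C /\ B) /\ B) (namely w3) also forces (C /\ B) \/ B.
Since the root w0 forces ((A /\ B) /\ ((C /\ B) /\ B)) -> ((C /\ B) \/ B) and forcing is persistent (monotone upward), every world forces it.

Yes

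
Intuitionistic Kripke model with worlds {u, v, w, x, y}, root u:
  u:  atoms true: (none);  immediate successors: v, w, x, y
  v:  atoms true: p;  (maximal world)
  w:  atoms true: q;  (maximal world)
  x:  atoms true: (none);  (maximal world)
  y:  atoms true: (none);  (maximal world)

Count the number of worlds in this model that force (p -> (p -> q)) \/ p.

u: does not force it — u ||-/- (p -> (p -> q)) \/ p: neither disjunct is forced at u.
v: forces it.
w: forces it.
x: forces it.
y: forces it.
Worlds forcing the formula: {v, w, x, y}.

4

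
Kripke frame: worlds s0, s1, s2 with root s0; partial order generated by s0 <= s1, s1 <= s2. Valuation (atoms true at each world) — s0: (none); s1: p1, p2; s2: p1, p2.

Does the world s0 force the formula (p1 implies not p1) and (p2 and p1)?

s0 does not force (p1 implies not p1) and (p2 and p1) since s0 fails p1 implies not p1.

No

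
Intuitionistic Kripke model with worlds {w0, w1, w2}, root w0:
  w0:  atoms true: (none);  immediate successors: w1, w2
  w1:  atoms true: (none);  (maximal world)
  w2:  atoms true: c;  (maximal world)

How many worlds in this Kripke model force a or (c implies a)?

w0: does not force it — w0 does not force a or (c implies a): neither disjunct is forced at w0.
w1: forces it.
w2: does not force it — w2 does not force a or (c implies a): neither disjunct is forced at w2.
Worlds forcing the formula: {w1}.

1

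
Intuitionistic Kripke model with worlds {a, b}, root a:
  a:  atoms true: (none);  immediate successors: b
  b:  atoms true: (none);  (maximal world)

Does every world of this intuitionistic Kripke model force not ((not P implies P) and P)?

a forces not ((not P implies P) and P): no world accessible from a forces (not P implies P) and P.
Since the root a forces not ((not P implies P) and P) and forcing is persistent (monotone upward), every world forces it.

Yes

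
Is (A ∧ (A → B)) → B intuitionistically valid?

This is modus ponens in implicational form, which is intuitionistically derivable.
If a world forces A and A → B, then applying the implication at that world (which is accessible from itself) gives B.

Yes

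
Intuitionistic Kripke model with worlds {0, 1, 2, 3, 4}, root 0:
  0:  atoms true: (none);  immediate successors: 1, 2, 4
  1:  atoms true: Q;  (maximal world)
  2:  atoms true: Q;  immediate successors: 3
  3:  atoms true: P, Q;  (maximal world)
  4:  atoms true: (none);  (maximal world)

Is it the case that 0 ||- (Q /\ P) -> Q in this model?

0 ||- (Q /\ P) -> Q: every world accessible from 0 that forces Q /\ P (namely 3) also forces Q.

Yes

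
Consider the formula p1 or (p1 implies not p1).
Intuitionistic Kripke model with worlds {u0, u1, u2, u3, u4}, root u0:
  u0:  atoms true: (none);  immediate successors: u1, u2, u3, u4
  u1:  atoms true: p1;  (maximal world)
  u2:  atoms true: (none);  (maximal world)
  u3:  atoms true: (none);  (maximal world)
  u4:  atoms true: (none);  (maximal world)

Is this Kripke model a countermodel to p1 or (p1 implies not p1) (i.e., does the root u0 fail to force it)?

Yes

u0 does not force p1 or (p1 implies not p1): neither disjunct is forced at u0.
u0 lacks atom p1, so u0 does not force p1.
So the root u0 does not force p1 or (p1 implies not p1); the model is a countermodel.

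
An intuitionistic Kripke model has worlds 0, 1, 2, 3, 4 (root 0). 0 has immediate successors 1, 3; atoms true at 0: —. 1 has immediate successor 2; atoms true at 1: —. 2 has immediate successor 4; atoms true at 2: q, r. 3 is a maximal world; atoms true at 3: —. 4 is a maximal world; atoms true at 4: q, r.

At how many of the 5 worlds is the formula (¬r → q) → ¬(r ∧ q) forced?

1

0: does not force it — 0 ⊮ (¬r → q) → ¬(r ∧ q): at the accessible world 1, 1 ⊩ ¬r → q but 1 ⊮ ¬(r ∧ q).
1: does not force it.
2: does not force it.
3: forces it.
4: does not force it.
Worlds forcing the formula: {3}.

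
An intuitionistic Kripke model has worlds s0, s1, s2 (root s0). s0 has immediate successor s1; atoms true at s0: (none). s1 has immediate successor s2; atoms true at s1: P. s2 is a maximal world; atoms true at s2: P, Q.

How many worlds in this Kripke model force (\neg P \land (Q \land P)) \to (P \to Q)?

s0: forces it.
s1: forces it.
s2: forces it.
Worlds forcing the formula: {s0, s1, s2}.

3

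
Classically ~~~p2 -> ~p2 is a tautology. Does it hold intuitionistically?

This is triple-negation reduction, which is intuitionistically derivable.
Assume ~~~p2 and suppose p2. Then ~~p2 (double-negation introduction), contradicting ~~~p2. So ~p2.

Yes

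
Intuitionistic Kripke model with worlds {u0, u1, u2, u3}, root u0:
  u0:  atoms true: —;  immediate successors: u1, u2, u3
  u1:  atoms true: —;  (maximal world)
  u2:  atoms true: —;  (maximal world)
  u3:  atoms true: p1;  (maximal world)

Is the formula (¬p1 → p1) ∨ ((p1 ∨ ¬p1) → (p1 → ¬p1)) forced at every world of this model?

No

Not every world: u0 ⊮ (¬p1 → p1) ∨ ((p1 ∨ ¬p1) → (p1 → ¬p1)).
u0 ⊮ (¬p1 → p1) ∨ ((p1 ∨ ¬p1) → (p1 → ¬p1)): neither disjunct is forced at u0.
u0 ⊮ ¬p1 → p1: at the accessible world u1, u1 ⊩ ¬p1 but u1 ⊮ p1.
u1 lacks atom p1, so u1 ⊮ p1.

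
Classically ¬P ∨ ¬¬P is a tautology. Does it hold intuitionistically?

No

This is the weak law of excluded middle, which is not intuitionistically valid.
A Kripke countermodel: worlds u0, u1, u2; order generated by u0 ≤ u1, u0 ≤ u2; atoms true at each world — u0:{}; u1:{P}; u2:{}.
u0 ⊮ ¬P ∨ ¬¬P: neither disjunct is forced at u0.
u0 ⊮ ¬P since u1 is accessible from u0 and u1 ⊩ P.
So the root u0 does not force the formula.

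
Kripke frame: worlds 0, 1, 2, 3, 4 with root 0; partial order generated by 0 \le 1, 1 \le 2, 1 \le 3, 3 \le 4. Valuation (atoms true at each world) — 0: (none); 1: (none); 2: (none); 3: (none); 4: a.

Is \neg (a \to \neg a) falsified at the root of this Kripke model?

0 \nVdash \neg (a \to \neg a) since 2 is accessible from 0 and 2 \Vdash a \to \neg a.
2 \Vdash a \to \neg a vacuously: no world accessible from 2 forces the antecedent a.
So the root 0 does not force \neg (a \to \neg a); the model is a countermodel.

Yes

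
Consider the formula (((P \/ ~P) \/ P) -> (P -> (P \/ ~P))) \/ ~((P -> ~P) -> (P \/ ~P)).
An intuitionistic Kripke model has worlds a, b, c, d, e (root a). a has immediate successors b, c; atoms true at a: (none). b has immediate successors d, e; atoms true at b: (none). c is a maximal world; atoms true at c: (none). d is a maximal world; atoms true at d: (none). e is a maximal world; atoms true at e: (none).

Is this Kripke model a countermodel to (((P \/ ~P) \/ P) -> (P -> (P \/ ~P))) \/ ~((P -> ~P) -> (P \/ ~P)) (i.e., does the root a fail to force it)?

a ||- (((P \/ ~P) \/ P) -> (P -> (P \/ ~P))) \/ ~((P -> ~P) -> (P \/ ~P)) via the disjunct ((P \/ ~P) \/ P) -> (P -> (P \/ ~P)).
So the root a forces (((P \/ ~P) \/ P) -> (P -> (P \/ ~P))) \/ ~((P -> ~P) -> (P \/ ~P)); the model is not a countermodel.

No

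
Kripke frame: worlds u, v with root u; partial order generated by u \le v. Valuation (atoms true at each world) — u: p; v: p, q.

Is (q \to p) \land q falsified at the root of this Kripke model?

Yes

u \nVdash (q \to p) \land q since u fails q.
So the root u does not force (q \to p) \land q; the model is a countermodel.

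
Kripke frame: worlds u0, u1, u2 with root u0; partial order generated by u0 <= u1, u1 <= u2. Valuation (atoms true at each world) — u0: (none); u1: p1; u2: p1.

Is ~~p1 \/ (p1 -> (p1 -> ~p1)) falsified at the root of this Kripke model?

No

u0 ||- ~~p1 \/ (p1 -> (p1 -> ~p1)) via the disjunct ~~p1.
So the root u0 forces ~~p1 \/ (p1 -> (p1 -> ~p1)); the model is not a countermodel.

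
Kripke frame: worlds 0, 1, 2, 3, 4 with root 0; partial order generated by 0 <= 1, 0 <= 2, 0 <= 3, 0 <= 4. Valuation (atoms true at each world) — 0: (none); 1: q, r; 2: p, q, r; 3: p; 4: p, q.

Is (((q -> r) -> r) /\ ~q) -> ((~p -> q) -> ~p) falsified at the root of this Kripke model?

No

0 ||- (((q -> r) -> r) /\ ~q) -> ((~p -> q) -> ~p) vacuously: no world accessible from 0 forces the antecedent ((q -> r) -> r) /\ ~q.
So the root 0 forces (((q -> r) -> r) /\ ~q) -> ((~p -> q) -> ~p); the model is not a countermodel.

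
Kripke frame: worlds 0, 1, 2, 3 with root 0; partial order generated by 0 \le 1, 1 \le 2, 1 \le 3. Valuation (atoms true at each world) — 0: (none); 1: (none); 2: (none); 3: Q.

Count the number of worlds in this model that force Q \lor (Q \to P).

2

0: does not force it — 0 \nVdash Q \lor (Q \to P): neither disjunct is forced at 0.
1: does not force it.
2: forces it.
3: forces it.
Worlds forcing the formula: {2, 3}.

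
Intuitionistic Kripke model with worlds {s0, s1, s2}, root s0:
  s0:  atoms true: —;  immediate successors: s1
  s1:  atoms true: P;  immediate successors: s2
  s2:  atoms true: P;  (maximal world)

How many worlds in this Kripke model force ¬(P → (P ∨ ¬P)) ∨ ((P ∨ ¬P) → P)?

3

s0: forces it.
s1: forces it.
s2: forces it.
Worlds forcing the formula: {s0, s1, s2}.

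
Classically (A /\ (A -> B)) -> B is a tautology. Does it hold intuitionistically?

This is modus ponens in implicational form, which is intuitionistically derivable.
If a world forces A and A -> B, then applying the implication at that world (which is accessible from itself) gives B.

Yes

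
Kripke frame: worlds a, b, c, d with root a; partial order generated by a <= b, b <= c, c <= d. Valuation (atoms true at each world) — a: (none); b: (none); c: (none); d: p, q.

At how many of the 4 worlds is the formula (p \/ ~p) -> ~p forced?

0

a: does not force it — a ||-/- (p \/ ~p) -> ~p: at the accessible world d, d ||- p \/ ~p but d ||-/- ~p.
b: does not force it.
c: does not force it.
d: does not force it.
Worlds forcing the formula: { }.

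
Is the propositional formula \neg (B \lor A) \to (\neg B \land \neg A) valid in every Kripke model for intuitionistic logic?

This is a constructively valid De Morgan direction (negated disjunction to conjunction of negations), which is intuitionistically derivable.
From \neg (B \lor A): if B held then B \lor A would, contradiction — so \neg B; similarly \neg A.

Yes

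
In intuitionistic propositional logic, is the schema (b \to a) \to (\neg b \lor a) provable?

No

This is the material-implication-as-disjunction principle, which is not intuitionistically valid.
A Kripke countermodel: worlds u, v; order generated by u \le v; atoms true at each world — u:{}; v:{a,b}.
u \nVdash (b \to a) \to (\neg b \lor a): already at u itself, u \Vdash b \to a but u \nVdash \neg b \lor a.
u \nVdash \neg b \lor a: neither disjunct is forced at u.
u \nVdash \neg b since v is accessible from u and v \Vdash b.
So the root u does not force the formula.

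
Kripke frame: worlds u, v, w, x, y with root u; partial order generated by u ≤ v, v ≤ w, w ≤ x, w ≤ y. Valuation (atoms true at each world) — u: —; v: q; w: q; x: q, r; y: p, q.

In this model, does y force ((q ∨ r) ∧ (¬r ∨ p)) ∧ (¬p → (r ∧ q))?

y ⊩ ((q ∨ r) ∧ (¬r ∨ p)) ∧ (¬p → (r ∧ q)) since y forces both conjuncts.

Yes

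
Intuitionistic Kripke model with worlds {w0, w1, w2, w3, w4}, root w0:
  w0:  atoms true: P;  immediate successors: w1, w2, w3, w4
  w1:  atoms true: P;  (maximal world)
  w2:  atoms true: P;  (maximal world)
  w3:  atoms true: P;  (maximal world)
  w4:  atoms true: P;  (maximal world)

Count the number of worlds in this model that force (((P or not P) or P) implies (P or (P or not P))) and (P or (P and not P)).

5

w0: forces it.
w1: forces it.
w2: forces it.
w3: forces it.
w4: forces it.
Worlds forcing the formula: {w0, w1, w2, w3, w4}.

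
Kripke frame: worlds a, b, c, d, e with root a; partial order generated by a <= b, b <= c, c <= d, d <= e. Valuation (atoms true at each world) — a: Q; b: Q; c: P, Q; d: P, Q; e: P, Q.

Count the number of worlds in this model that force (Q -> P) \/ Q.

a: forces it.
b: forces it.
c: forces it.
d: forces it.
e: forces it.
Worlds forcing the formula: {a, b, c, d, e}.

5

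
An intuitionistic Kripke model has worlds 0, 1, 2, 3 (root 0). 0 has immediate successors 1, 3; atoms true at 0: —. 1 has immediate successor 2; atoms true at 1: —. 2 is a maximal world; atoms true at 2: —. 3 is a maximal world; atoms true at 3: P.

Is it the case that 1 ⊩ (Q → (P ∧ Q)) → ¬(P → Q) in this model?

1 ⊮ (Q → (P ∧ Q)) → ¬(P → Q): already at 1 itself, 1 ⊩ Q → (P ∧ Q) but 1 ⊮ ¬(P → Q).
1 ⊮ ¬(P → Q) since 1 is accessible from 1 and 1 ⊩ P → Q.
1 ⊩ P → Q vacuously: no world accessible from 1 forces the antecedent P.

No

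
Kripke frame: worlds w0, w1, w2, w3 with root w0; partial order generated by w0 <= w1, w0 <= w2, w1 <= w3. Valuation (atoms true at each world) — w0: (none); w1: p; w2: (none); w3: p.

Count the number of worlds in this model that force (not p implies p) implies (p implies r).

w0: does not force it — w0 does not force (not p implies p) implies (p implies r): at the accessible world w1, w1 forces not p implies p but w1 does not force p implies r.
w1: does not force it — w1 does not force (not p implies p) implies (p implies r): already at w1 itself, w1 forces not p implies p but w1 does not force p implies r.
w2: forces it.
w3: does not force it — w3 does not force (not p implies p) implies (p implies r): already at w3 itself, w3 forces not p implies p but w3 does not force p implies r.
Worlds forcing the formula: {w2}.

1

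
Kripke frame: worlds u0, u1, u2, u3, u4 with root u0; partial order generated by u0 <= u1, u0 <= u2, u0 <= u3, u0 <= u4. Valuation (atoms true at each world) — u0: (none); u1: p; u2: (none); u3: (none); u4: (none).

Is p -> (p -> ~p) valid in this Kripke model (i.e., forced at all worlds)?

No

Not every world: u0 ||-/- p -> (p -> ~p).
u0 ||-/- p -> (p -> ~p): at the accessible world u1, u1 ||- p but u1 ||-/- p -> ~p.
u1 ||-/- p -> ~p: already at u1 itself, u1 ||- p but u1 ||-/- ~p.
u1 ||-/- ~p since u1 is accessible from u1 and u1 ||- p.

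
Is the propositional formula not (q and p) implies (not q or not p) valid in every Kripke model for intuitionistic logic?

This is the constructively invalid direction of De Morgan's law for conjunction, which is not intuitionistically valid.
A Kripke countermodel: worlds u0, u1, u2; order generated by u0 <= u1, u0 <= u2; atoms true at each world — u0:{}; u1:{q}; u2:{p}.
u0 does not force not (q and p) implies (not q or not p): already at u0 itself, u0 forces not (q and p) but u0 does not force not q or not p.
u0 does not force not q or not p: neither disjunct is forced at u0.
u0 does not force not q since u1 is accessible from u0 and u1 forces q.
So the root u0 does not force the formula.

No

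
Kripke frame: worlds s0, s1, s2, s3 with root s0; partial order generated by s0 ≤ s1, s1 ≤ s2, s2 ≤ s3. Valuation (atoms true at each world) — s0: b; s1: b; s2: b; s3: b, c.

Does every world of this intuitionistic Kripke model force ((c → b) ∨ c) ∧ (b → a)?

Not every world: s0 ⊮ ((c → b) ∨ c) ∧ (b → a).
s0 ⊮ ((c → b) ∨ c) ∧ (b → a) since s0 fails b → a.

No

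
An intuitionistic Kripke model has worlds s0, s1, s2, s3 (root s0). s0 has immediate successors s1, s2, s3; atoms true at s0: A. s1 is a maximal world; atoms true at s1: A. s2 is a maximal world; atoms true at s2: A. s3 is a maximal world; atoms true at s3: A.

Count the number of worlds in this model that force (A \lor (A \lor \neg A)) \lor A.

s0: forces it.
s1: forces it.
s2: forces it.
s3: forces it.
Worlds forcing the formula: {s0, s1, s2, s3}.

4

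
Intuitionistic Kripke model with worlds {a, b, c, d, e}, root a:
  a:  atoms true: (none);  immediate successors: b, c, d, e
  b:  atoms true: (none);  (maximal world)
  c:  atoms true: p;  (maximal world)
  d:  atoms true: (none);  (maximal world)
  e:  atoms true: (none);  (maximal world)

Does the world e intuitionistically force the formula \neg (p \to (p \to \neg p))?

e \nVdash \neg (p \to (p \to \neg p)) since e is accessible from e and e \Vdash p \to (p \to \neg p).
e \Vdash p \to (p \to \neg p) vacuously: no world accessible from e forces the antecedent p.

No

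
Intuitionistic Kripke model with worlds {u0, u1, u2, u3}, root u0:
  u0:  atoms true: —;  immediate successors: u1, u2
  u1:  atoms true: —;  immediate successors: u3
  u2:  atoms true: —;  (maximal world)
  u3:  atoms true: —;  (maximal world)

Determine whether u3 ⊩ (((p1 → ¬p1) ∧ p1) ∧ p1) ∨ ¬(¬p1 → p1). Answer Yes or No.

Yes

u3 ⊩ (((p1 → ¬p1) ∧ p1) ∧ p1) ∨ ¬(¬p1 → p1) via the disjunct ¬(¬p1 → p1).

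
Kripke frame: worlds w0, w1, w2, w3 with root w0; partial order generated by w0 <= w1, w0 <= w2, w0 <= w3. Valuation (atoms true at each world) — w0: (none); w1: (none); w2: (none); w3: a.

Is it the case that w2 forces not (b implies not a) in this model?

No

w2 does not force not (b implies not a) since w2 is accessible from w2 and w2 forces b implies not a.
w2 forces b implies not a vacuously: no world accessible from w2 forces the antecedent b.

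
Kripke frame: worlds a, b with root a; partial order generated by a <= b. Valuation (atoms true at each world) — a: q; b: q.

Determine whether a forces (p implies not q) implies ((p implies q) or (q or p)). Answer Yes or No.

Yes

a forces (p implies not q) implies ((p implies q) or (q or p)): every world accessible from a that forces p implies not q (namely a, b) also forces (p implies q) or (q or p).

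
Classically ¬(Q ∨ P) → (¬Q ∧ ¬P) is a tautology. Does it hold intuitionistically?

This is a constructively valid De Morgan direction (negated disjunction to conjunction of negations), which is intuitionistically derivable.
From ¬(Q ∨ P): if Q held then Q ∨ P would, contradiction — so ¬Q; similarly ¬P.

Yes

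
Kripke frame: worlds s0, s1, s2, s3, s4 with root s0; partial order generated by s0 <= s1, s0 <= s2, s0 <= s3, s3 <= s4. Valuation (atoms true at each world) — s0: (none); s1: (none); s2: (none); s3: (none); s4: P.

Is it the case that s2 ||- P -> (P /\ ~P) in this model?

Yes

s2 ||- P -> (P /\ ~P) vacuously: no world accessible from s2 forces the antecedent P.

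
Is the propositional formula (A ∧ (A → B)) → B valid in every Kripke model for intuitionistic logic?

This is modus ponens in implicational form, which is intuitionistically derivable.
If a world forces A and A → B, then applying the implication at that world (which is accessible from itself) gives B.

Yes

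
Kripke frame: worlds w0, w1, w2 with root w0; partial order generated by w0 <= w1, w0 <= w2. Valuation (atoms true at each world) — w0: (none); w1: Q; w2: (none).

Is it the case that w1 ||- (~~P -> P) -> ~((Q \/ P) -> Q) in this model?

No

w1 ||-/- (~~P -> P) -> ~((Q \/ P) -> Q): already at w1 itself, w1 ||- ~~P -> P but w1 ||-/- ~((Q \/ P) -> Q).
w1 ||-/- ~((Q \/ P) -> Q) since w1 is accessible from w1 and w1 ||- (Q \/ P) -> Q.
w1 ||- (Q \/ P) -> Q: every world accessible from w1 that forces Q \/ P (namely w1) also forces Q.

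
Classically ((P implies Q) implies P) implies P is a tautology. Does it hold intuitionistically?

No

This is Peirce's law, which is not intuitionistically valid.
A Kripke countermodel: worlds a, b; order generated by a <= b; atoms true at each world — a:{}; b:{P}.
a does not force ((P implies Q) implies P) implies P: already at a itself, a forces (P implies Q) implies P but a does not force P.
a lacks atom P, so a does not force P.
So the root a does not force the formula.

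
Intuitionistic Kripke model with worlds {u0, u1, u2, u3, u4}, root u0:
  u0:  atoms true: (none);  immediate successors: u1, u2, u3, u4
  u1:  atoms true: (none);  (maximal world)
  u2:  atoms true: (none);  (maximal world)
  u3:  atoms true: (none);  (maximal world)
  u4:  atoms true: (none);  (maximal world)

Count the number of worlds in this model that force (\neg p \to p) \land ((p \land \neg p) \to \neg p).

0

u0: does not force it — u0 \nVdash (\neg p \to p) \land ((p \land \neg p) \to \neg p) since u0 fails \neg p \to p.
u1: does not force it.
u2: does not force it.
u3: does not force it.
u4: does not force it.
Worlds forcing the formula: { }.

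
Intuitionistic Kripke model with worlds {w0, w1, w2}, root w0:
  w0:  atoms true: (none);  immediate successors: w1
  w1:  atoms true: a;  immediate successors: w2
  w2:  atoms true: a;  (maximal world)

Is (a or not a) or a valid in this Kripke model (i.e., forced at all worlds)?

Not every world: w0 does not force (a or not a) or a.
w0 does not force (a or not a) or a: neither disjunct is forced at w0.
w0 does not force a or not a: neither disjunct is forced at w0.
w0 lacks atom a, so w0 does not force a.

No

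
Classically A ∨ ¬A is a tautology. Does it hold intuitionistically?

No

This is the law of excluded middle, which is not intuitionistically valid.
A Kripke countermodel: worlds a, b; order generated by a ≤ b; atoms true at each world — a:{}; b:{A}.
a ⊮ A ∨ ¬A: neither disjunct is forced at a.
a lacks atom A, so a ⊮ A.
So the root a does not force the formula.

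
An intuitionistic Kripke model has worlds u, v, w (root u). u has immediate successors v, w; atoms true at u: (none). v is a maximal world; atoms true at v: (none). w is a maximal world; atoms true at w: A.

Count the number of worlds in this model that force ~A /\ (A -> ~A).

1

u: does not force it — u ||-/- ~A /\ (A -> ~A) since u fails ~A.
v: forces it.
w: does not force it.
Worlds forcing the formula: {v}.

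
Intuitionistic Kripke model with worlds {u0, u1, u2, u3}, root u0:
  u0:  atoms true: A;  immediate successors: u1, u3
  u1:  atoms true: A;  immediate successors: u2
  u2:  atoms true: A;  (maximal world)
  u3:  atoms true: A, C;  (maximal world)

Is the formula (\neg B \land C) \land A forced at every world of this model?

Not every world: u0 \nVdash (\neg B \land C) \land A.
u0 \nVdash (\neg B \land C) \land A since u0 fails \neg B \land C.

No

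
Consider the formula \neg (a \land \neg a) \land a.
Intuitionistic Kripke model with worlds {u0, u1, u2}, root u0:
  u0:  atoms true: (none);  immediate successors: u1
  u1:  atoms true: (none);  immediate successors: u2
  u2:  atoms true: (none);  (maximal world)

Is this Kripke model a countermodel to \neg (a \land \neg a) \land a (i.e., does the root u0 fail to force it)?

u0 \nVdash \neg (a \land \neg a) \land a since u0 fails a.
So the root u0 does not force \neg (a \land \neg a) \land a; the model is a countermodel.

Yes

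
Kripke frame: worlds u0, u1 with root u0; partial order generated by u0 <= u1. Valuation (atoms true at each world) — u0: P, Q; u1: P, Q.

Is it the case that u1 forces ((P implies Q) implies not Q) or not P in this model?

u1 does not force ((P implies Q) implies not Q) or not P: neither disjunct is forced at u1.
u1 does not force (P implies Q) implies not Q: already at u1 itself, u1 forces P implies Q but u1 does not force not Q.
u1 does not force not Q since u1 is accessible from u1 and u1 forces Q.

No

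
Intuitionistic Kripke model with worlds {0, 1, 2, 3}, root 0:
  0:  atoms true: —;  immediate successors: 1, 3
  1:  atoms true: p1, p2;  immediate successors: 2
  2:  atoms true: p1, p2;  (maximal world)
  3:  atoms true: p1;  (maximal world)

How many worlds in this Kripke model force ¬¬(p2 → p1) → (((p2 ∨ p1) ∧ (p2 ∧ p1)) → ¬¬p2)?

0: forces it.
1: forces it.
2: forces it.
3: forces it.
Worlds forcing the formula: {0, 1, 2, 3}.

4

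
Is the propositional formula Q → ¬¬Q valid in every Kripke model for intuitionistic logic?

This is double-negation introduction, which is intuitionistically derivable.
If a world forces Q then every accessible world forces Q (persistence), so none forces ¬Q; hence ¬¬Q.

Yes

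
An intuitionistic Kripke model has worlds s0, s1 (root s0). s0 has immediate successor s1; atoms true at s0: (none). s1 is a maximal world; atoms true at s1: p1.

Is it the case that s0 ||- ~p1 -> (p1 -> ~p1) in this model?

Yes

s0 ||- ~p1 -> (p1 -> ~p1) vacuously: no world accessible from s0 forces the antecedent ~p1.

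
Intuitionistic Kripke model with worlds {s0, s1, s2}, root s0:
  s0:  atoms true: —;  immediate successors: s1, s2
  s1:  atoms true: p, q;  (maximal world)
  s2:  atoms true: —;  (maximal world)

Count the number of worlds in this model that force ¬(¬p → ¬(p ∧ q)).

0

s0: does not force it — s0 ⊮ ¬(¬p → ¬(p ∧ q)) since s0 is accessible from s0 and s0 ⊩ ¬p → ¬(p ∧ q).
s1: does not force it — s1 ⊮ ¬(¬p → ¬(p ∧ q)) since s1 is accessible from s1 and s1 ⊩ ¬p → ¬(p ∧ q).
s2: does not force it.
Worlds forcing the formula: { }.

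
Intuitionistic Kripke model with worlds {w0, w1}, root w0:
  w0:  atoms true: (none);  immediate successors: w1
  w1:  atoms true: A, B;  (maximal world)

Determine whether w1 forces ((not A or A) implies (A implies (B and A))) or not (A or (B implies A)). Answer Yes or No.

Yes

w1 forces ((not A or A) implies (A implies (B and A))) or not (A or (B implies A)) via the disjunct (not A or A) implies (A implies (B and A)).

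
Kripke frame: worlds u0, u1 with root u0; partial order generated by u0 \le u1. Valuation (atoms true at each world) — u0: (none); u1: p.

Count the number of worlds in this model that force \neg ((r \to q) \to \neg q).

u0: does not force it — u0 \nVdash \neg ((r \to q) \to \neg q) since u0 is accessible from u0 and u0 \Vdash (r \to q) \to \neg q.
u1: does not force it — u1 \nVdash \neg ((r \to q) \to \neg q) since u1 is accessible from u1 and u1 \Vdash (r \to q) \to \neg q.
Worlds forcing the formula: { }.

0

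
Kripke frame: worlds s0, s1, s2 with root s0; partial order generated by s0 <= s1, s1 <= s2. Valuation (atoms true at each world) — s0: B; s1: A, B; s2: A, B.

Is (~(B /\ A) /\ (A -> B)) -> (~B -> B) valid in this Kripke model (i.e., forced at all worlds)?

Yes

s0 ||- (~(B /\ A) /\ (A -> B)) -> (~B -> B) vacuously: no world accessible from s0 forces the antecedent ~(B /\ A) /\ (A -> B).
Since the root s0 forces (~(B /\ A) /\ (A -> B)) -> (~B -> B) and forcing is persistent (monotone upward), every world forces it.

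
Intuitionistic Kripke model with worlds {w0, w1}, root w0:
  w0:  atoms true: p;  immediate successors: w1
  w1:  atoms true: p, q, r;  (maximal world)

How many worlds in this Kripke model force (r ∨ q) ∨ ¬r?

w0: does not force it — w0 ⊮ (r ∨ q) ∨ ¬r: neither disjunct is forced at w0.
w1: forces it.
Worlds forcing the formula: {w1}.

1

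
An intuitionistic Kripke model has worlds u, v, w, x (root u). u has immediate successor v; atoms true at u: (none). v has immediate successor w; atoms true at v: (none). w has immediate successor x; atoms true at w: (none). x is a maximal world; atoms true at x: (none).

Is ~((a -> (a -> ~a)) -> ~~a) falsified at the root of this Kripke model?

u ||- ~((a -> (a -> ~a)) -> ~~a): no world accessible from u forces (a -> (a -> ~a)) -> ~~a.
So the root u forces ~((a -> (a -> ~a)) -> ~~a); the model is not a countermodel.

No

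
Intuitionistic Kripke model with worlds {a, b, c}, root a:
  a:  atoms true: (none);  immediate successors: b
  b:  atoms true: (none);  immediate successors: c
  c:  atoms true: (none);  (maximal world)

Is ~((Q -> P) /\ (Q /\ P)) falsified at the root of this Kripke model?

No

a ||- ~((Q -> P) /\ (Q /\ P)): no world accessible from a forces (Q -> P) /\ (Q /\ P).
So the root a forces ~((Q -> P) /\ (Q /\ P)); the model is not a countermodel.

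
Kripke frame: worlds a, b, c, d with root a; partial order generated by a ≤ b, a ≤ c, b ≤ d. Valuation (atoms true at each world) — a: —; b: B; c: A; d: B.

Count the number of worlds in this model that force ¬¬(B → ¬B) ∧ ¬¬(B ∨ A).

a: does not force it — a ⊮ ¬¬(B → ¬B) ∧ ¬¬(B ∨ A) since a fails ¬¬(B → ¬B).
b: does not force it.
c: forces it.
d: does not force it.
Worlds forcing the formula: {c}.

1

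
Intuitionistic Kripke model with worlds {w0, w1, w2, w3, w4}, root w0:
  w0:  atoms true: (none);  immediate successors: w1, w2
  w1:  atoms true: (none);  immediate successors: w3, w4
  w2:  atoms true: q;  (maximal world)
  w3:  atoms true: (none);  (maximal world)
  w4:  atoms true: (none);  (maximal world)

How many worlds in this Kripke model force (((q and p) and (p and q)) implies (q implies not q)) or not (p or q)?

w0: forces it.
w1: forces it.
w2: forces it.
w3: forces it.
w4: forces it.
Worlds forcing the formula: {w0, w1, w2, w3, w4}.

5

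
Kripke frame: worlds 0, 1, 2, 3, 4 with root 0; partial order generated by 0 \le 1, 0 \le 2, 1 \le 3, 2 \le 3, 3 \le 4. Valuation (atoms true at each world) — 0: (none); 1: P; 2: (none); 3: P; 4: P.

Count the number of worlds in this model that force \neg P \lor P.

0: does not force it — 0 \nVdash \neg P \lor P: neither disjunct is forced at 0.
1: forces it.
2: does not force it.
3: forces it.
4: forces it.
Worlds forcing the formula: {1, 3, 4}.

3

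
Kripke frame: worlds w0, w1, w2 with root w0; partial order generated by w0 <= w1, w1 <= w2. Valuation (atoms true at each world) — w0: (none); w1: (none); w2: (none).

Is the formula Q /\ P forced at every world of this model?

Not every world: w0 ||-/- Q /\ P.
w0 ||-/- Q /\ P since w0 fails Q.

No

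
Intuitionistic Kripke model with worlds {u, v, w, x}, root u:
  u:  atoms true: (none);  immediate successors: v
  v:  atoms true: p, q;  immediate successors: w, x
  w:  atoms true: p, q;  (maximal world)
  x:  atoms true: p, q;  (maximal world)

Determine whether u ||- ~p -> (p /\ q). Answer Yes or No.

u ||- ~p -> (p /\ q) vacuously: no world accessible from u forces the antecedent ~p.

Yes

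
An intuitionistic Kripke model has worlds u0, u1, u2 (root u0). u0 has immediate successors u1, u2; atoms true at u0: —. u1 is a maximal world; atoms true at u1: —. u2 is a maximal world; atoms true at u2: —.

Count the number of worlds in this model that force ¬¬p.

u0: does not force it — u0 ⊮ ¬¬p since u0 is accessible from u0 and u0 ⊩ ¬p.
u1: does not force it — u1 ⊮ ¬¬p since u1 is accessible from u1 and u1 ⊩ ¬p.
u2: does not force it — u2 ⊮ ¬¬p since u2 is accessible from u2 and u2 ⊩ ¬p.
Worlds forcing the formula: { }.

0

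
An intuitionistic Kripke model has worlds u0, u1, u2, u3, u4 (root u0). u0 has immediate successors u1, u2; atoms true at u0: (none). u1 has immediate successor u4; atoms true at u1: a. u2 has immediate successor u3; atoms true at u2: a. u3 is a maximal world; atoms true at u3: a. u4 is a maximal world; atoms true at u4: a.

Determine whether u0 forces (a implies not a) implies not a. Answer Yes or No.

u0 forces (a implies not a) implies not a vacuously: no world accessible from u0 forces the antecedent a implies not a.

Yes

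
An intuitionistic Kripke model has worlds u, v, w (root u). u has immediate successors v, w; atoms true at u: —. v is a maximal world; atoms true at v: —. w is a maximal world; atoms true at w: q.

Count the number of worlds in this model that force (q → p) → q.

u: does not force it — u ⊮ (q → p) → q: at the accessible world v, v ⊩ q → p but v ⊮ q.
v: does not force it — v ⊮ (q → p) → q: already at v itself, v ⊩ q → p but v ⊮ q.
w: forces it.
Worlds forcing the formula: {w}.

1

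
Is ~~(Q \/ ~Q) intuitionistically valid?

Yes

This is the double negation of excluded middle, which is intuitionistically derivable.
Assuming ~(Q \/ ~Q): from Q we'd get Q \/ ~Q, so ~Q; but then Q \/ ~Q again — contradiction. Hence ~~(Q \/ ~Q).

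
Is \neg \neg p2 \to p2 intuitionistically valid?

This is double-negation elimination, which is not intuitionistically valid.
A Kripke countermodel: worlds w0, w1; order generated by w0 \le w1; atoms true at each world — w0:{}; w1:{p2}.
w0 \nVdash \neg \neg p2 \to p2: already at w0 itself, w0 \Vdash \neg \neg p2 but w0 \nVdash p2.
w0 lacks atom p2, so w0 \nVdash p2.
So the root w0 does not force the formula.

No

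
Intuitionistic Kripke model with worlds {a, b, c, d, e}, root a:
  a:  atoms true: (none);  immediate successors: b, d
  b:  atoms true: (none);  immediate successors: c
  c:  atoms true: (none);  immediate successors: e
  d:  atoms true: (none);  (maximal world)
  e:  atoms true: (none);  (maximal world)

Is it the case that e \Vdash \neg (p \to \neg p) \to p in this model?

Yes

e \Vdash \neg (p \to \neg p) \to p vacuously: no world accessible from e forces the antecedent \neg (p \to \neg p).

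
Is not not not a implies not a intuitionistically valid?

Yes

This is triple-negation reduction, which is intuitionistically derivable.
Assume not not not a and suppose a. Then not not a (double-negation introduction), contradicting not not not a. So not a.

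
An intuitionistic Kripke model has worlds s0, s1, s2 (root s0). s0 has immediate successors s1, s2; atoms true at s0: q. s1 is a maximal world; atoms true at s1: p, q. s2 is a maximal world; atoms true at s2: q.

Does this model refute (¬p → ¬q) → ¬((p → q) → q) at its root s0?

s0 ⊮ (¬p → ¬q) → ¬((p → q) → q): at the accessible world s1, s1 ⊩ ¬p → ¬q but s1 ⊮ ¬((p → q) → q).
s1 ⊮ ¬((p → q) → q) since s1 is accessible from s1 and s1 ⊩ (p → q) → q.
s1 ⊩ (p → q) → q: every world accessible from s1 that forces p → q (namely s1) also forces q.
So the root s0 does not force (¬p → ¬q) → ¬((p → q) → q); the model is a countermodel.

Yes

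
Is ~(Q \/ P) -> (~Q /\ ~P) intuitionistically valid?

Yes

This is a constructively valid De Morgan direction (negated disjunction to conjunction of negations), which is intuitionistically derivable.
From ~(Q \/ P): if Q held then Q \/ P would, contradiction — so ~Q; similarly ~P.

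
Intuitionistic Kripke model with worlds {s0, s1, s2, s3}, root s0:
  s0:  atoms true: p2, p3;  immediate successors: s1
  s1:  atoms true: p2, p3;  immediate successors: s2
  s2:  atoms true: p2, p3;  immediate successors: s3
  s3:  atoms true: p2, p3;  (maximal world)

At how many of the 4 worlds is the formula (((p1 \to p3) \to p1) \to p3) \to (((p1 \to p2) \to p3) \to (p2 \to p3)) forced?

s0: forces it.
s1: forces it.
s2: forces it.
s3: forces it.
Worlds forcing the formula: {s0, s1, s2, s3}.

4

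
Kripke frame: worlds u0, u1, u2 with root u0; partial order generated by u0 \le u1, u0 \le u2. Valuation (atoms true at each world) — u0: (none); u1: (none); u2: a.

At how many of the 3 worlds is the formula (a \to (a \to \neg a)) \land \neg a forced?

1

u0: does not force it — u0 \nVdash (a \to (a \to \neg a)) \land \neg a since u0 fails a \to (a \to \neg a).
u1: forces it.
u2: does not force it.
Worlds forcing the formula: {u1}.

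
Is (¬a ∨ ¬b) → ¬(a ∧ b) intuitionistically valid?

This is a constructively valid De Morgan direction (disjunction of negations to negated conjunction), which is intuitionistically derivable.
If ¬a holds at a world then no accessible world forces a, hence none forces a ∧ b; likewise for ¬b.

Yes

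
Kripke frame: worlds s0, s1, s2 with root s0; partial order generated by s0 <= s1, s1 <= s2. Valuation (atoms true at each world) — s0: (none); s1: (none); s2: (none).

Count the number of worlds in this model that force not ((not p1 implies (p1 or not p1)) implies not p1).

0

s0: does not force it — s0 does not force not ((not p1 implies (p1 or not p1)) implies not p1) since s0 is accessible from s0 and s0 forces (not p1 implies (p1 or not p1)) implies not p1.
s1: does not force it.
s2: does not force it.
Worlds forcing the formula: { }.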